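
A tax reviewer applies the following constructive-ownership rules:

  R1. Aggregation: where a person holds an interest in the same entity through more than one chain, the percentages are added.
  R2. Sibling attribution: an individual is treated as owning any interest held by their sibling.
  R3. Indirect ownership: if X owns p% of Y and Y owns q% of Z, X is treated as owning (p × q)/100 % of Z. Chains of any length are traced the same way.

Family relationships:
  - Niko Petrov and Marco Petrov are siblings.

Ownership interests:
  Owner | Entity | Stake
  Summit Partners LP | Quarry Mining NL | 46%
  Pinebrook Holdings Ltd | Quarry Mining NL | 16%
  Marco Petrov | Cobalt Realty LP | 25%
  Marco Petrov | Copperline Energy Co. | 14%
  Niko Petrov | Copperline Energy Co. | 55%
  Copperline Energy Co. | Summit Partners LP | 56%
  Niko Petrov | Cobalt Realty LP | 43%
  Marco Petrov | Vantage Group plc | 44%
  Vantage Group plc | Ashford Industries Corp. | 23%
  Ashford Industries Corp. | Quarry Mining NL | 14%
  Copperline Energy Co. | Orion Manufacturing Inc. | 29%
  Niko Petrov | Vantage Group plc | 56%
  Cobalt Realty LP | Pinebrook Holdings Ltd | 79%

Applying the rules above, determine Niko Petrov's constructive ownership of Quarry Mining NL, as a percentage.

29.5896%

By sibling attribution (R2), Niko Petrov is treated as also owning Marco Petrov's interest in Cobalt Realty LP, giving 43% + 25% = 68%.
By sibling attribution (R2), Niko Petrov is treated as also owning Marco Petrov's interest in Copperline Energy Co, giving 55% + 14% = 69%.
By sibling attribution (R2), Niko Petrov is treated as also owning Marco Petrov's interest in Vantage Group plc, giving 56% + 44% = 100%.
Chain via Cobalt Realty LP → Pinebrook Holdings Ltd (R3): 68% × 79% × 16% = 8.5952% of Quarry Mining NL.
Chain via Copperline Energy Co. → Summit Partners LP (R3): 69% × 56% × 46% = 17.7744% of Quarry Mining NL.
Chain via Vantage Group plc → Ashford Industries Corp. (R3): 100% × 23% × 14% = 3.22% of Quarry Mining NL.
Aggregating (R1): 8.5952% + 17.7744% + 3.22% = 29.5896%.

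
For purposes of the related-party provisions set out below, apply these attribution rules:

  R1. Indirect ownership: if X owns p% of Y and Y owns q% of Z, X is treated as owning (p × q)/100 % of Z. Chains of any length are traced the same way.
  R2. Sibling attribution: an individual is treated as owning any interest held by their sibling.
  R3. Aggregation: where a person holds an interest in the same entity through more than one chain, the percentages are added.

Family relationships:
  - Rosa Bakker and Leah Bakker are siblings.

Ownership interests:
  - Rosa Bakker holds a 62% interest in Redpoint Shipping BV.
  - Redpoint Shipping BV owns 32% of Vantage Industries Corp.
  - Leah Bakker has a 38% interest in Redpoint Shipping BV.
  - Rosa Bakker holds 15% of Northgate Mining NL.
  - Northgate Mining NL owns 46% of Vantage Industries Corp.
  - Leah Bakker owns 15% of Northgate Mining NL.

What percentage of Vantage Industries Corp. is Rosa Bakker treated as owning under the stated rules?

45.8%

By sibling attribution (R2), Rosa Bakker is treated as also owning Leah Bakker's interest in Redpoint Shipping BV, giving 62% + 38% = 100%.
By sibling attribution (R2), Rosa Bakker is treated as also owning Leah Bakker's interest in Northgate Mining NL, giving 15% + 15% = 30%.
Chain via Redpoint Shipping BV (R1): 100% × 32% = 32% of Vantage Industries Corp.
Chain via Northgate Mining NL (R1): 30% × 46% = 13.8% of Vantage Industries Corp.
Aggregating (R3): 32% + 13.8% = 45.8%.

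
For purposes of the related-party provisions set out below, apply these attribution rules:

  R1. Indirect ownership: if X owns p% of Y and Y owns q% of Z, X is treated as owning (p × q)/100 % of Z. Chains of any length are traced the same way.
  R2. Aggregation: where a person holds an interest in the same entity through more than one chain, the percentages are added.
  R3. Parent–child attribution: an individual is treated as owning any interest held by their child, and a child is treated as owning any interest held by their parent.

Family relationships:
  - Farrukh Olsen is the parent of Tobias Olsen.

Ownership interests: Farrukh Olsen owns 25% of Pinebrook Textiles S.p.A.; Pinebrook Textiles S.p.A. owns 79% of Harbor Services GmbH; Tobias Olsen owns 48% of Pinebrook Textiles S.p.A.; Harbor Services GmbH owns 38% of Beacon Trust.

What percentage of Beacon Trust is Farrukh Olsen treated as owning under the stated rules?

By parent–child attribution (R3), Farrukh Olsen is treated as also owning Tobias Olsen's interest in Pinebrook Textiles S.p.A, giving 25% + 48% = 73%.
Chain via Pinebrook Textiles S.p.A. → Harbor Services GmbH (R1): 73% × 79% × 38% = 21.9146% of Beacon Trust.

21.9146%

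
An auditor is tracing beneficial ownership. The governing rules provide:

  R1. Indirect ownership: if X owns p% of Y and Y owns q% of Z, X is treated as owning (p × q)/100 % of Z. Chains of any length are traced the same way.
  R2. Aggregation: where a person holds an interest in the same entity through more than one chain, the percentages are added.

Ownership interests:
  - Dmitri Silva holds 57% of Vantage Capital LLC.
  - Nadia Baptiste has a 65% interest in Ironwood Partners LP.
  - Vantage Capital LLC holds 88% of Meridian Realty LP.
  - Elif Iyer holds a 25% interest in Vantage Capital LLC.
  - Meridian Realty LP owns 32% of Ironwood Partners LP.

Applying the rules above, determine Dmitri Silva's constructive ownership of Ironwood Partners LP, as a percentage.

Chain via Vantage Capital LLC → Meridian Realty LP (R1): 57% × 88% × 32% = 16.0512% of Ironwood Partners LP.

16.0512%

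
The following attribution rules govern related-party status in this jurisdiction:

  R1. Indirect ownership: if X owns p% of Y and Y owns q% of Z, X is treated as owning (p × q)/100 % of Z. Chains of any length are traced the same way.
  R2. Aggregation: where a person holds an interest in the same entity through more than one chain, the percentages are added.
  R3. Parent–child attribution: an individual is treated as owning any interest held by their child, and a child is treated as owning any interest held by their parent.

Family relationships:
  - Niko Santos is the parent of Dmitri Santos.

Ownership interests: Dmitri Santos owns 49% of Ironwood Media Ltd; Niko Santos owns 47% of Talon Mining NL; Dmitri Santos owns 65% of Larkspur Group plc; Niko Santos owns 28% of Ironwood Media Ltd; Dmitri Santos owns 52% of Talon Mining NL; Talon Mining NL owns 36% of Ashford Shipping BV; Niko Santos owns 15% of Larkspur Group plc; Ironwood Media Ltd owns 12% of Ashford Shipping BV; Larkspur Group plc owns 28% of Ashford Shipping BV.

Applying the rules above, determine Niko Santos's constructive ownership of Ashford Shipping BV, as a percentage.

By parent–child attribution (R3), Niko Santos is treated as also owning Dmitri Santos's interest in Ironwood Media Ltd, giving 28% + 49% = 77%.
By parent–child attribution (R3), Niko Santos is treated as also owning Dmitri Santos's interest in Larkspur Group plc, giving 15% + 65% = 80%.
By parent–child attribution (R3), Niko Santos is treated as also owning Dmitri Santos's interest in Talon Mining NL, giving 47% + 52% = 99%.
Chain via Ironwood Media Ltd (R1): 77% × 12% = 9.24% of Ashford Shipping BV.
Chain via Larkspur Group plc (R1): 80% × 28% = 22.4% of Ashford Shipping BV.
Chain via Talon Mining NL (R1): 99% × 36% = 35.64% of Ashford Shipping BV.
Aggregating (R2): 9.24% + 22.4% + 35.64% = 67.28%.

67.28%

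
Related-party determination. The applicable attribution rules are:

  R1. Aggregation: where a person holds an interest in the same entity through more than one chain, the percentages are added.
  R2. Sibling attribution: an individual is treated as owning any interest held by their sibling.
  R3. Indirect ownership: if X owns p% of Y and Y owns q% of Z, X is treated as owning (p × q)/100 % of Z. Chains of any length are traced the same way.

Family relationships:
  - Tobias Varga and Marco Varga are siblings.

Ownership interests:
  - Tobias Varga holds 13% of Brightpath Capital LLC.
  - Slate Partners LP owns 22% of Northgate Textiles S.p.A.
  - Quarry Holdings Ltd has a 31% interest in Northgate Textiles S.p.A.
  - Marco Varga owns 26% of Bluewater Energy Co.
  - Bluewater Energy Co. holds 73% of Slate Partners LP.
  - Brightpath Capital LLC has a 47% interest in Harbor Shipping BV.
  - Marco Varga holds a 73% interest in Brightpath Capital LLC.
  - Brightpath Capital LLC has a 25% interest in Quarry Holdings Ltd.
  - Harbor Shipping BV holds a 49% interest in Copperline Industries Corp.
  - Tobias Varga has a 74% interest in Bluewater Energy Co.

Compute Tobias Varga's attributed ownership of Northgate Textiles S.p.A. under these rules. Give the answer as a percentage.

22.725%

By sibling attribution (R2), Tobias Varga is treated as also owning Marco Varga's interest in Bluewater Energy Co, giving 74% + 26% = 100%.
By sibling attribution (R2), Tobias Varga is treated as also owning Marco Varga's interest in Brightpath Capital LLC, giving 13% + 73% = 86%.
Chain via Bluewater Energy Co. → Slate Partners LP (R3): 100% × 73% × 22% = 16.06% of Northgate Textiles S.p.A.
Chain via Brightpath Capital LLC → Quarry Holdings Ltd (R3): 86% × 25% × 31% = 6.665% of Northgate Textiles S.p.A.
Aggregating (R1): 16.06% + 6.665% = 22.725%.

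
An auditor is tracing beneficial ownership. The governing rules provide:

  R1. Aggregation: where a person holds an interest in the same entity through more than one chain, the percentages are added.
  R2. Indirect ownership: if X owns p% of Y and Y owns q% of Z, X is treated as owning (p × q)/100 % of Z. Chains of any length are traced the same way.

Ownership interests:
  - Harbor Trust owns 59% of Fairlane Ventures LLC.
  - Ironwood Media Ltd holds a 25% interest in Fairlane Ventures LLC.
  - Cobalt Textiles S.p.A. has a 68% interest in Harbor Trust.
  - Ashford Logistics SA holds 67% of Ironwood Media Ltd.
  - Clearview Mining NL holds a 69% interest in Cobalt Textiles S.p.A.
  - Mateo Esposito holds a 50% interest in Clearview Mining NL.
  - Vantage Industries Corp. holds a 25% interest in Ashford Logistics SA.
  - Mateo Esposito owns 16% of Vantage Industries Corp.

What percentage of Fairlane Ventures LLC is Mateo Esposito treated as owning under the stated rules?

14.5114%

Chain via Clearview Mining NL → Cobalt Textiles S.p.A. → Harbor Trust (R2): 50% × 69% × 68% × 59% = 13.8414% of Fairlane Ventures LLC.
Chain via Vantage Industries Corp. → Ashford Logistics SA → Ironwood Media Ltd (R2): 16% × 25% × 67% × 25% = 0.67% of Fairlane Ventures LLC.
Aggregating (R1): 13.8414% + 0.67% = 14.5114%.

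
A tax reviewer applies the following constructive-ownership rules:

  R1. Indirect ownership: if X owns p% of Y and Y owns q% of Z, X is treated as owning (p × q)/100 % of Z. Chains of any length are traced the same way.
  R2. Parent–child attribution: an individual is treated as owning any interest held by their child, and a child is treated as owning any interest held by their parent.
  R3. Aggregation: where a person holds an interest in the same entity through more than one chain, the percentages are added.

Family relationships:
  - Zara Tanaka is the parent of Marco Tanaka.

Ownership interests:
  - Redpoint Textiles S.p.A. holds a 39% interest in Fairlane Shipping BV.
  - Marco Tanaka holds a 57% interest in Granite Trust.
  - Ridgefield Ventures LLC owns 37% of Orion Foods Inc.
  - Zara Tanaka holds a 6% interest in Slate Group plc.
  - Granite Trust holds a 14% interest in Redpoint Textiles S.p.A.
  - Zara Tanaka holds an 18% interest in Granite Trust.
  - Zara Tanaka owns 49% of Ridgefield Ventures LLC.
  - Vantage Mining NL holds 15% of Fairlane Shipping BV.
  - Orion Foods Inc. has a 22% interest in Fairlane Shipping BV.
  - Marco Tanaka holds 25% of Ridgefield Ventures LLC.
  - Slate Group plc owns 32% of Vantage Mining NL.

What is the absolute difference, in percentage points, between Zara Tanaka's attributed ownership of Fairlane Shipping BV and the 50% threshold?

39.5934

By parent–child attribution (R2), Zara Tanaka is treated as also owning Marco Tanaka's interest in Granite Trust, giving 18% + 57% = 75%.
By parent–child attribution (R2), Zara Tanaka is treated as also owning Marco Tanaka's interest in Ridgefield Ventures LLC, giving 49% + 25% = 74%.
Chain via Slate Group plc → Vantage Mining NL (R1): 6% × 32% × 15% = 0.288% of Fairlane Shipping BV.
Chain via Granite Trust → Redpoint Textiles S.p.A. (R1): 75% × 14% × 39% = 4.095% of Fairlane Shipping BV.
Chain via Ridgefield Ventures LLC → Orion Foods Inc. (R1): 74% × 37% × 22% = 6.0236% of Fairlane Shipping BV.
Aggregating (R3): 0.288% + 4.095% + 6.0236% = 10.4066%.
10.4066% falls short of the 50% threshold by 39.5934 percentage points.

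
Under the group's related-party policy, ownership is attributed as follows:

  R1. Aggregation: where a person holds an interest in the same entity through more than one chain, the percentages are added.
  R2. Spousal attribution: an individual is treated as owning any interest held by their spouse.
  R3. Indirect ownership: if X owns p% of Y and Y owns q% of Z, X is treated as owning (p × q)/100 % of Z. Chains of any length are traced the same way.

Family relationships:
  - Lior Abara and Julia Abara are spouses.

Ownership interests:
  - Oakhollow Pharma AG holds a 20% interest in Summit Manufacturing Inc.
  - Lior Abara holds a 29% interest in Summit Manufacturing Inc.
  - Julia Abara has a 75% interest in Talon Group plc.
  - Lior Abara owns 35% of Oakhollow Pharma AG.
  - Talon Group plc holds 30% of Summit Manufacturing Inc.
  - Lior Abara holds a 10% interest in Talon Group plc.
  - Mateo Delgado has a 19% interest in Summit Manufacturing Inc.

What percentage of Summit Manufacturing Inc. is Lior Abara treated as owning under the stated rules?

By spousal attribution (R2), Lior Abara is treated as also owning Julia Abara's interest in Talon Group plc, giving 10% + 75% = 85%.
Chain via Oakhollow Pharma AG (R3): 35% × 20% = 7% of Summit Manufacturing Inc.
Chain via Talon Group plc (R3): 85% × 30% = 25.5% of Summit Manufacturing Inc.
Direct interest in Summit Manufacturing Inc: 29%.
Aggregating (R1): 7% + 25.5% + 29% = 61.5%.

61.5%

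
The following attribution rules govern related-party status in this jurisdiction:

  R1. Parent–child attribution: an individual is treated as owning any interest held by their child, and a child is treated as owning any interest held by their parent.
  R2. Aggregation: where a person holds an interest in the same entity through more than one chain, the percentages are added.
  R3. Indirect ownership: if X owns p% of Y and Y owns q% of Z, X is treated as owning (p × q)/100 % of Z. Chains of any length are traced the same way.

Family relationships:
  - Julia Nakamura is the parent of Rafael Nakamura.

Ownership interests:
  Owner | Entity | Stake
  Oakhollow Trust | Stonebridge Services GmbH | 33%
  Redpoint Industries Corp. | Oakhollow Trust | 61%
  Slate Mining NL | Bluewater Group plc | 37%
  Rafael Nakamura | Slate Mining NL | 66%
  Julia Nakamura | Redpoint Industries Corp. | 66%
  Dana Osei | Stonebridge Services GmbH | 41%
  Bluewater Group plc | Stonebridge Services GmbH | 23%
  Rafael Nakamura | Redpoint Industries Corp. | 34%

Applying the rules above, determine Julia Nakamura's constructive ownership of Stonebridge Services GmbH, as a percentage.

By parent–child attribution (R1), Julia Nakamura is treated as also owning Rafael Nakamura's interest in Redpoint Industries Corp, giving 66% + 34% = 100%.
By parent–child attribution (R1), Julia Nakamura is treated as owning Rafael Nakamura's 66% interest in Slate Mining NL.
Chain via Redpoint Industries Corp. → Oakhollow Trust (R3): 100% × 61% × 33% = 20.13% of Stonebridge Services GmbH.
Chain via Slate Mining NL → Bluewater Group plc (R3): 66% × 37% × 23% = 5.6166% of Stonebridge Services GmbH.
Aggregating (R2): 20.13% + 5.6166% = 25.7466%.

25.7466%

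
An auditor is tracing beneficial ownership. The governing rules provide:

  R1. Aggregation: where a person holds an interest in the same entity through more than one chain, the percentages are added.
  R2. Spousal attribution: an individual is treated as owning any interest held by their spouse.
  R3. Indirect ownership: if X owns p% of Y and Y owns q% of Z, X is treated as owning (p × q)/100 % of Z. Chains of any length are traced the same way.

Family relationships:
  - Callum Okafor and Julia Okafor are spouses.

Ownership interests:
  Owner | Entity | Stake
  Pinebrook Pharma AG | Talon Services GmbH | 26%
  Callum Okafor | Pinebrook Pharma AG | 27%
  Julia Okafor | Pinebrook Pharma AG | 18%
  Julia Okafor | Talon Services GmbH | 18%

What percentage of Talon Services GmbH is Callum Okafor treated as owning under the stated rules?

By spousal attribution (R2), Callum Okafor is treated as also owning Julia Okafor's interest in Pinebrook Pharma AG, giving 27% + 18% = 45%.
By spousal attribution (R2), Callum Okafor is treated as owning Julia Okafor's 18% interest in Talon Services GmbH.
Chain via Pinebrook Pharma AG (R3): 45% × 26% = 11.7% of Talon Services GmbH.
Direct interest in Talon Services GmbH: 18%.
Aggregating (R1): 11.7% + 18% = 29.7%.

29.7%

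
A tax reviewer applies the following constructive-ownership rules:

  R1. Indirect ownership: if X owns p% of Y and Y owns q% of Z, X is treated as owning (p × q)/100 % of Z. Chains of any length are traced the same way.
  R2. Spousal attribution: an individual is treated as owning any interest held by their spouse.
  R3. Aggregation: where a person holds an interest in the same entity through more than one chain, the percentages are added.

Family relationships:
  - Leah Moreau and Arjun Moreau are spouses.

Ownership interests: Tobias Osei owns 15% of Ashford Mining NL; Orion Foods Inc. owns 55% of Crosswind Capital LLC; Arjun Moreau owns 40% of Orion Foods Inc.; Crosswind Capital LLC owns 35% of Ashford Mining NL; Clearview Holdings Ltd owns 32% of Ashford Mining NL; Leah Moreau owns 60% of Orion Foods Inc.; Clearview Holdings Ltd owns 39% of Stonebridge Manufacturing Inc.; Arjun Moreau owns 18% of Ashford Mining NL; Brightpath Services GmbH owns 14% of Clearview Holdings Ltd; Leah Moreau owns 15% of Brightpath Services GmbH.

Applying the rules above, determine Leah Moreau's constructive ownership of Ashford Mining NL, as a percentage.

By spousal attribution (R2), Leah Moreau is treated as also owning Arjun Moreau's interest in Orion Foods Inc, giving 60% + 40% = 100%.
By spousal attribution (R2), Leah Moreau is treated as owning Arjun Moreau's 18% interest in Ashford Mining NL.
Chain via Brightpath Services GmbH → Clearview Holdings Ltd (R1): 15% × 14% × 32% = 0.672% of Ashford Mining NL.
Chain via Orion Foods Inc. → Crosswind Capital LLC (R1): 100% × 55% × 35% = 19.25% of Ashford Mining NL.
Direct interest in Ashford Mining NL: 18%.
Aggregating (R3): 0.672% + 19.25% + 18% = 37.922%.

37.922%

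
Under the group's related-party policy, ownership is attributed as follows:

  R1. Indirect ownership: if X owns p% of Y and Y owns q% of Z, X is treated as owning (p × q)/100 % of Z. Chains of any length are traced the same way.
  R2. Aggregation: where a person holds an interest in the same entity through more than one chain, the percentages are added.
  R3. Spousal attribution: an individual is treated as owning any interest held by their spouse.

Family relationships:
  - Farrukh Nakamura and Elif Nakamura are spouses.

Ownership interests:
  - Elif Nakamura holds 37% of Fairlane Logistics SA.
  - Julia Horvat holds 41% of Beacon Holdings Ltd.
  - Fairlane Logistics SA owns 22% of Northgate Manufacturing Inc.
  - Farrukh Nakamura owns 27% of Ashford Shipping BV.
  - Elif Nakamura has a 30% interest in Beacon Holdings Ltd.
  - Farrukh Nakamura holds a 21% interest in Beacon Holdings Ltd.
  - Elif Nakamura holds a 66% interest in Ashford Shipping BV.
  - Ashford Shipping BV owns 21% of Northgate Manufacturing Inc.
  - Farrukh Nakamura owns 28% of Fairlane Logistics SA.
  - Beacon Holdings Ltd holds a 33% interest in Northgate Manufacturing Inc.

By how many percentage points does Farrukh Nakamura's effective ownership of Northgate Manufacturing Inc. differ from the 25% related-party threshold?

By spousal attribution (R3), Farrukh Nakamura is treated as also owning Elif Nakamura's interest in Fairlane Logistics SA, giving 28% + 37% = 65%.
By spousal attribution (R3), Farrukh Nakamura is treated as also owning Elif Nakamura's interest in Ashford Shipping BV, giving 27% + 66% = 93%.
By spousal attribution (R3), Farrukh Nakamura is treated as also owning Elif Nakamura's interest in Beacon Holdings Ltd, giving 21% + 30% = 51%.
Chain via Fairlane Logistics SA (R1): 65% × 22% = 14.3% of Northgate Manufacturing Inc.
Chain via Ashford Shipping BV (R1): 93% × 21% = 19.53% of Northgate Manufacturing Inc.
Chain via Beacon Holdings Ltd (R1): 51% × 33% = 16.83% of Northgate Manufacturing Inc.
Aggregating (R2): 14.3% + 19.53% + 16.83% = 50.66%.
50.66% exceeds the 25% threshold by 25.66 percentage points.

25.66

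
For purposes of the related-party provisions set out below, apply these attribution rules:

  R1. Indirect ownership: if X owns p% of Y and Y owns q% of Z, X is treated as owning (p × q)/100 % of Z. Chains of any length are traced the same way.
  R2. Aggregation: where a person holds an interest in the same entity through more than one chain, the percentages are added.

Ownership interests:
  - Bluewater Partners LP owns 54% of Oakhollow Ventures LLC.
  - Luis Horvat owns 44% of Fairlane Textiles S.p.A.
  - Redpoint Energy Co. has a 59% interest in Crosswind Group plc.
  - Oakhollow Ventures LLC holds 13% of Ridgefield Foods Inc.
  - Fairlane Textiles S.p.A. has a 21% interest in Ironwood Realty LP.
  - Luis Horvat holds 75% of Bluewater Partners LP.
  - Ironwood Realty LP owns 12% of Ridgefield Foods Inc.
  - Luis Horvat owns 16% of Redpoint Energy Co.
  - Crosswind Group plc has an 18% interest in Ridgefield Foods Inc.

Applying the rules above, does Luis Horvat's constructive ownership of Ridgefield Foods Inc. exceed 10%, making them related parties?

No

Chain via Fairlane Textiles S.p.A. → Ironwood Realty LP (R1): 44% × 21% × 12% = 1.1088% of Ridgefield Foods Inc.
Chain via Redpoint Energy Co. → Crosswind Group plc (R1): 16% × 59% × 18% = 1.6992% of Ridgefield Foods Inc.
Chain via Bluewater Partners LP → Oakhollow Ventures LLC (R1): 75% × 54% × 13% = 5.265% of Ridgefield Foods Inc.
Aggregating (R2): 1.1088% + 1.6992% + 5.265% = 8.073%.
8.073% does not exceed the 10% threshold, so Luis is not a related party to Ridgefield Foods Inc.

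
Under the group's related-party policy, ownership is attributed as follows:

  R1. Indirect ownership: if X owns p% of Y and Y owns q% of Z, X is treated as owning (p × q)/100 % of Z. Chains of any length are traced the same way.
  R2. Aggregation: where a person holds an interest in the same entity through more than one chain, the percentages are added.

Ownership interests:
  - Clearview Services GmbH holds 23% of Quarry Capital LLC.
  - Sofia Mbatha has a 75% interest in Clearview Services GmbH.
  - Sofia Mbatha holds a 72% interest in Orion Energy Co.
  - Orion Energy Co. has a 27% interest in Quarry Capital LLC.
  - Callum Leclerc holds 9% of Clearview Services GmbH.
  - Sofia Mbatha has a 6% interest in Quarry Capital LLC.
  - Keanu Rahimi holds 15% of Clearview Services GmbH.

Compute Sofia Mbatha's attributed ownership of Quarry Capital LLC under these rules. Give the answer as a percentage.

Chain via Clearview Services GmbH (R1): 75% × 23% = 17.25% of Quarry Capital LLC.
Chain via Orion Energy Co. (R1): 72% × 27% = 19.44% of Quarry Capital LLC.
Direct interest in Quarry Capital LLC: 6%.
Aggregating (R2): 17.25% + 19.44% + 6% = 42.69%.

42.69%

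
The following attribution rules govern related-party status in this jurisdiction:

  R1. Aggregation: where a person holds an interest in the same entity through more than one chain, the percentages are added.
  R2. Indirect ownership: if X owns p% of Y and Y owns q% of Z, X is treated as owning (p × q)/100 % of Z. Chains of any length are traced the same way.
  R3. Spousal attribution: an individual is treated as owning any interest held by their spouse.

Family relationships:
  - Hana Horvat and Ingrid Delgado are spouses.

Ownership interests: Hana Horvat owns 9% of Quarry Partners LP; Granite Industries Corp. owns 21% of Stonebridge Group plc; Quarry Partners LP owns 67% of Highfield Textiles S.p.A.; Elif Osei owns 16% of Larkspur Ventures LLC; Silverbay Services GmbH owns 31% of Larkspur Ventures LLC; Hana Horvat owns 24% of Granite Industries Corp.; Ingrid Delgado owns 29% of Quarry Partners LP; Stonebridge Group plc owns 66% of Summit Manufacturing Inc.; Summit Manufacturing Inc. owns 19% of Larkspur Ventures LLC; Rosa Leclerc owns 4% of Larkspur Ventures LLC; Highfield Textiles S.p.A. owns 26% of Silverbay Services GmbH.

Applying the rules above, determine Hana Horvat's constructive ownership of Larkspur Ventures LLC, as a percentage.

By spousal attribution (R3), Hana Horvat is treated as also owning Ingrid Delgado's interest in Quarry Partners LP, giving 9% + 29% = 38%.
Chain via Quarry Partners LP → Highfield Textiles S.p.A. → Silverbay Services GmbH (R2): 38% × 67% × 26% × 31% = 2.052076% of Larkspur Ventures LLC.
Chain via Granite Industries Corp. → Stonebridge Group plc → Summit Manufacturing Inc. (R2): 24% × 21% × 66% × 19% = 0.632016% of Larkspur Ventures LLC.
Aggregating (R1): 2.052076% + 0.632016% = 2.684092%.

2.684092%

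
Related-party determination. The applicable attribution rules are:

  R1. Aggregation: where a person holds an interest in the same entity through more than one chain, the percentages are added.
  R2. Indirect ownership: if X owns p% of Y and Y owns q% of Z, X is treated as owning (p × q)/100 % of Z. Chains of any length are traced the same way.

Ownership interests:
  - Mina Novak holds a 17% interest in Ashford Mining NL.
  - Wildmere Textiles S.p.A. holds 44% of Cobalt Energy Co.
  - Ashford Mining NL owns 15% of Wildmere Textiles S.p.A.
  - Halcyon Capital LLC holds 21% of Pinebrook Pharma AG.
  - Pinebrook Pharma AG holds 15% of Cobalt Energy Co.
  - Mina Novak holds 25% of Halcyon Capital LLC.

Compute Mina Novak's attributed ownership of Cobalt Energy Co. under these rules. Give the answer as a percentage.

Chain via Halcyon Capital LLC → Pinebrook Pharma AG (R2): 25% × 21% × 15% = 0.7875% of Cobalt Energy Co.
Chain via Ashford Mining NL → Wildmere Textiles S.p.A. (R2): 17% × 15% × 44% = 1.122% of Cobalt Energy Co.
Aggregating (R1): 0.7875% + 1.122% = 1.9095%.

1.9095%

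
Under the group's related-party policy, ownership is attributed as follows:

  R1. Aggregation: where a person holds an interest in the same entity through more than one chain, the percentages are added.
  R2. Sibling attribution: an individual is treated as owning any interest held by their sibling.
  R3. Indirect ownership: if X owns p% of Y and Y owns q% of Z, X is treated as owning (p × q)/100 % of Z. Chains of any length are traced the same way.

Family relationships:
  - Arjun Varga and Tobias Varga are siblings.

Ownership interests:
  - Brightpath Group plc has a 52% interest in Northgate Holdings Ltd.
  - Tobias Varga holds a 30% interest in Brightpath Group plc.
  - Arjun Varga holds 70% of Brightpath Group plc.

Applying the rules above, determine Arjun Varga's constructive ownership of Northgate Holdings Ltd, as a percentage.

52%

By sibling attribution (R2), Arjun Varga is treated as also owning Tobias Varga's interest in Brightpath Group plc, giving 70% + 30% = 100%.
Chain via Brightpath Group plc (R3): 100% × 52% = 52% of Northgate Holdings Ltd.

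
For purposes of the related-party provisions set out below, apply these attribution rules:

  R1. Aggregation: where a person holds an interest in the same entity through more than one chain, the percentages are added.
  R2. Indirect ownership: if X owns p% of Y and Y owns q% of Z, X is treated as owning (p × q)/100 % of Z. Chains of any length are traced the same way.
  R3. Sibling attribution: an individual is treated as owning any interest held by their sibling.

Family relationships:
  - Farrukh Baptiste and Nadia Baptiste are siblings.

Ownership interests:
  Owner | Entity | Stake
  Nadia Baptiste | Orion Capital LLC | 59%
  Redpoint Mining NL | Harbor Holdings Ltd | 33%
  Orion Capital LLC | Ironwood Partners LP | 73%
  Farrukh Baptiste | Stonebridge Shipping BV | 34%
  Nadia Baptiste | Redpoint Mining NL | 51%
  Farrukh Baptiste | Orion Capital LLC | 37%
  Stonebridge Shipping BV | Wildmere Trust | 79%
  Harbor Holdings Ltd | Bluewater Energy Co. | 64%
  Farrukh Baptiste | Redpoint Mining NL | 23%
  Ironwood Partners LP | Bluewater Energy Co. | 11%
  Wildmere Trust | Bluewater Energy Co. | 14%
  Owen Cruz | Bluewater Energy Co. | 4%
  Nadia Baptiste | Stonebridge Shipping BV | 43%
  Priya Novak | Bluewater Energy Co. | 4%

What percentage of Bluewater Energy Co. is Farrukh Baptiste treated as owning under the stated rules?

31.8538%

By sibling attribution (R3), Farrukh Baptiste is treated as also owning Nadia Baptiste's interest in Orion Capital LLC, giving 37% + 59% = 96%.
By sibling attribution (R3), Farrukh Baptiste is treated as also owning Nadia Baptiste's interest in Redpoint Mining NL, giving 23% + 51% = 74%.
By sibling attribution (R3), Farrukh Baptiste is treated as also owning Nadia Baptiste's interest in Stonebridge Shipping BV, giving 34% + 43% = 77%.
Chain via Orion Capital LLC → Ironwood Partners LP (R2): 96% × 73% × 11% = 7.7088% of Bluewater Energy Co.
Chain via Redpoint Mining NL → Harbor Holdings Ltd (R2): 74% × 33% × 64% = 15.6288% of Bluewater Energy Co.
Chain via Stonebridge Shipping BV → Wildmere Trust (R2): 77% × 79% × 14% = 8.5162% of Bluewater Energy Co.
Aggregating (R1): 7.7088% + 15.6288% + 8.5162% = 31.8538%.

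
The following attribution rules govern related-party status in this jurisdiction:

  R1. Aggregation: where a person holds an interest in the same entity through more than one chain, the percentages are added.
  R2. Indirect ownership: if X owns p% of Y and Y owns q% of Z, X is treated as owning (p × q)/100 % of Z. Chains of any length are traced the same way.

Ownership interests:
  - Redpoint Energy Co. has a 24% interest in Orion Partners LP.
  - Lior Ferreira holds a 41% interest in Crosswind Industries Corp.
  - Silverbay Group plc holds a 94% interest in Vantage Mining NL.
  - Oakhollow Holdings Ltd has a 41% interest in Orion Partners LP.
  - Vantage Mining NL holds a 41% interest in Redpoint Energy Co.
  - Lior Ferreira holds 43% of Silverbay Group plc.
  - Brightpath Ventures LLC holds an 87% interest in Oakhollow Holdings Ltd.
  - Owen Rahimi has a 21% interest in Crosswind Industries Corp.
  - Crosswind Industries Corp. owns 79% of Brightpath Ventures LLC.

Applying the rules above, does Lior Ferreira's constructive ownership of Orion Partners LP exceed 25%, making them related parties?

No

Chain via Silverbay Group plc → Vantage Mining NL → Redpoint Energy Co. (R2): 43% × 94% × 41% × 24% = 3.977328% of Orion Partners LP.
Chain via Crosswind Industries Corp. → Brightpath Ventures LLC → Oakhollow Holdings Ltd (R2): 41% × 79% × 87% × 41% = 11.553513% of Orion Partners LP.
Aggregating (R1): 3.977328% + 11.553513% = 15.530841%.
15.530841% does not exceed the 25% threshold, so Lior is not a related party to Orion Partners LP.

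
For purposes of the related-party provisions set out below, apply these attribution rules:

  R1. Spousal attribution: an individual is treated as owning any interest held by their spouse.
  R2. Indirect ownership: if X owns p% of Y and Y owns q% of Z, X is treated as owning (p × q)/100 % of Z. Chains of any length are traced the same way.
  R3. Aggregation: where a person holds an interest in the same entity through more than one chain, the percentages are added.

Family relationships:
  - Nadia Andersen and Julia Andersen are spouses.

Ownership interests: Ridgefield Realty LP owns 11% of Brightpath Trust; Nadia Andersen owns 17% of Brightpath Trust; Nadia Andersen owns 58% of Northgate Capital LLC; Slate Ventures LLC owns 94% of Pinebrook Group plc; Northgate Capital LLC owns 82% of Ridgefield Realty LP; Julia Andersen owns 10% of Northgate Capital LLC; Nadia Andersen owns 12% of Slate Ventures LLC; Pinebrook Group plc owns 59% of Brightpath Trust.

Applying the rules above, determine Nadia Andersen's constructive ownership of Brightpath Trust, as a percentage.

By spousal attribution (R1), Nadia Andersen is treated as also owning Julia Andersen's interest in Northgate Capital LLC, giving 58% + 10% = 68%.
Chain via Slate Ventures LLC → Pinebrook Group plc (R2): 12% × 94% × 59% = 6.6552% of Brightpath Trust.
Chain via Northgate Capital LLC → Ridgefield Realty LP (R2): 68% × 82% × 11% = 6.1336% of Brightpath Trust.
Direct interest in Brightpath Trust: 17%.
Aggregating (R3): 6.6552% + 6.1336% + 17% = 29.7888%.

29.7888%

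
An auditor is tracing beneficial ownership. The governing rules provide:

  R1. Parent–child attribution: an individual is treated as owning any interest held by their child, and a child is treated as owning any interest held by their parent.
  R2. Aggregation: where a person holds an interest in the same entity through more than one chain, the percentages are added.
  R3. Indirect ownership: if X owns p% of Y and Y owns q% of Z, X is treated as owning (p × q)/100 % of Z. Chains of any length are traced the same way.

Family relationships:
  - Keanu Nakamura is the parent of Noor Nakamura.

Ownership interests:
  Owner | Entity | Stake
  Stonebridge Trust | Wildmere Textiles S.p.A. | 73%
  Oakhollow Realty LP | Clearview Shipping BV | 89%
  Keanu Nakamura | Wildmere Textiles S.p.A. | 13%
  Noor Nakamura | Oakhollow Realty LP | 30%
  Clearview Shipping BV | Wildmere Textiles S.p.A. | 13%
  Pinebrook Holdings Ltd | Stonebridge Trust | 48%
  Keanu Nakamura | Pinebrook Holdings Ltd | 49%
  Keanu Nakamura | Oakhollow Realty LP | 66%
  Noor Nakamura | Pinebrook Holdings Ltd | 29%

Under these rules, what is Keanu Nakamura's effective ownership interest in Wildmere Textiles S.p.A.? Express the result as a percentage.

51.4384%

By parent–child attribution (R1), Keanu Nakamura is treated as also owning Noor Nakamura's interest in Pinebrook Holdings Ltd, giving 49% + 29% = 78%.
By parent–child attribution (R1), Keanu Nakamura is treated as also owning Noor Nakamura's interest in Oakhollow Realty LP, giving 66% + 30% = 96%.
Chain via Pinebrook Holdings Ltd → Stonebridge Trust (R3): 78% × 48% × 73% = 27.3312% of Wildmere Textiles S.p.A.
Chain via Oakhollow Realty LP → Clearview Shipping BV (R3): 96% × 89% × 13% = 11.1072% of Wildmere Textiles S.p.A.
Direct interest in Wildmere Textiles S.p.A: 13%.
Aggregating (R2): 27.3312% + 11.1072% + 13% = 51.4384%.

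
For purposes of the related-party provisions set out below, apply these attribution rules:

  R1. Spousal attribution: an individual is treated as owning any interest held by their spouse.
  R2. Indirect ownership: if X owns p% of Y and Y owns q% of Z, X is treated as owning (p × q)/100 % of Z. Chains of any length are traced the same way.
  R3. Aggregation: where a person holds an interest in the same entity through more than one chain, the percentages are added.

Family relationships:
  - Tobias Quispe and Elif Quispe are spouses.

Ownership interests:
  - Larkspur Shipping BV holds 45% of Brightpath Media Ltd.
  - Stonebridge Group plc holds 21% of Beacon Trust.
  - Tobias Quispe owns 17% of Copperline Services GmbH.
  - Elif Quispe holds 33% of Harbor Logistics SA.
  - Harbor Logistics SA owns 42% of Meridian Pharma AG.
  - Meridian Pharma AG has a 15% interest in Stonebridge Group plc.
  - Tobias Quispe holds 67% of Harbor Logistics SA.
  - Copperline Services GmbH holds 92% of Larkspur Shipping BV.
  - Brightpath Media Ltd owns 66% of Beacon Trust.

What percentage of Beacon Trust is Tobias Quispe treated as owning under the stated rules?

5.96808%

By spousal attribution (R1), Tobias Quispe is treated as also owning Elif Quispe's interest in Harbor Logistics SA, giving 67% + 33% = 100%.
Chain via Copperline Services GmbH → Larkspur Shipping BV → Brightpath Media Ltd (R2): 17% × 92% × 45% × 66% = 4.64508% of Beacon Trust.
Chain via Harbor Logistics SA → Meridian Pharma AG → Stonebridge Group plc (R2): 100% × 42% × 15% × 21% = 1.323% of Beacon Trust.
Aggregating (R3): 4.64508% + 1.323% = 5.96808%.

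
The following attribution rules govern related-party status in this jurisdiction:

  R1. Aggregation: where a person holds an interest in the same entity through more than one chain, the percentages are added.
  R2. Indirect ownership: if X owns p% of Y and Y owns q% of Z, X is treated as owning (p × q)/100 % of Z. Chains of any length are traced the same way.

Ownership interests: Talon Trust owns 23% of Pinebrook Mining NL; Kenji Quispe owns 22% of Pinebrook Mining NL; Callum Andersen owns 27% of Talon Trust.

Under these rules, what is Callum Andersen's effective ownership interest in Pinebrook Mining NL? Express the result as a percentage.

Chain via Talon Trust (R2): 27% × 23% = 6.21% of Pinebrook Mining NL.

6.21%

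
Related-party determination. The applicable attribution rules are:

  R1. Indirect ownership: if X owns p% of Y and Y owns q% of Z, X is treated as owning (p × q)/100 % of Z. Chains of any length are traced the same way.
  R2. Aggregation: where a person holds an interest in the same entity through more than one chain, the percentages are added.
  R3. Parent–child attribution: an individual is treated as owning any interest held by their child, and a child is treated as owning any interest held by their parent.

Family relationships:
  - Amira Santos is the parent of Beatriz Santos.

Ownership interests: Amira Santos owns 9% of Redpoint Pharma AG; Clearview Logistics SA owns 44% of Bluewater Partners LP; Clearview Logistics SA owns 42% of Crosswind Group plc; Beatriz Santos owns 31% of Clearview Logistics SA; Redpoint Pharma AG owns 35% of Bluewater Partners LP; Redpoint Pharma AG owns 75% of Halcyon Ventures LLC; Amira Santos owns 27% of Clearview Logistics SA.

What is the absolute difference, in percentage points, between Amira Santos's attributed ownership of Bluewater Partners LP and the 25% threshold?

3.67

By parent–child attribution (R3), Amira Santos is treated as also owning Beatriz Santos's interest in Clearview Logistics SA, giving 27% + 31% = 58%.
Chain via Redpoint Pharma AG (R1): 9% × 35% = 3.15% of Bluewater Partners LP.
Chain via Clearview Logistics SA (R1): 58% × 44% = 25.52% of Bluewater Partners LP.
Aggregating (R2): 3.15% + 25.52% = 28.67%.
28.67% exceeds the 25% threshold by 3.67 percentage points.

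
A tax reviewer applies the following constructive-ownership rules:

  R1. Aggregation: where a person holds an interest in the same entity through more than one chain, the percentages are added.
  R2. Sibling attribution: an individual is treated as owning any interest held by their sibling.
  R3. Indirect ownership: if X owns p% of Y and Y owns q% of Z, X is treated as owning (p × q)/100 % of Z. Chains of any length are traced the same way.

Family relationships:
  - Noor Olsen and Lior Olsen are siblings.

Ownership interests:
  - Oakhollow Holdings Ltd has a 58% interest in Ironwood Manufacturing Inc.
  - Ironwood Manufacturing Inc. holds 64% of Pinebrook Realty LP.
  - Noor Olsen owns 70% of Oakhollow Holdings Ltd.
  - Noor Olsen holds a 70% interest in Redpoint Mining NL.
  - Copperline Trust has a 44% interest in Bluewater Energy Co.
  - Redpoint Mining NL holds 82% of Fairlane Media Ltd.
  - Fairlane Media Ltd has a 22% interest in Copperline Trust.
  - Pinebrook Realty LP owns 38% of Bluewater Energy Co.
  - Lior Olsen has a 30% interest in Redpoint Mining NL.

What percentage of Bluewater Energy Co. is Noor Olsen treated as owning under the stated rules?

By sibling attribution (R2), Noor Olsen is treated as also owning Lior Olsen's interest in Redpoint Mining NL, giving 70% + 30% = 100%.
Chain via Redpoint Mining NL → Fairlane Media Ltd → Copperline Trust (R3): 100% × 82% × 22% × 44% = 7.9376% of Bluewater Energy Co.
Chain via Oakhollow Holdings Ltd → Ironwood Manufacturing Inc. → Pinebrook Realty LP (R3): 70% × 58% × 64% × 38% = 9.87392% of Bluewater Energy Co.
Aggregating (R1): 7.9376% + 9.87392% = 17.81152%.

17.81152%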